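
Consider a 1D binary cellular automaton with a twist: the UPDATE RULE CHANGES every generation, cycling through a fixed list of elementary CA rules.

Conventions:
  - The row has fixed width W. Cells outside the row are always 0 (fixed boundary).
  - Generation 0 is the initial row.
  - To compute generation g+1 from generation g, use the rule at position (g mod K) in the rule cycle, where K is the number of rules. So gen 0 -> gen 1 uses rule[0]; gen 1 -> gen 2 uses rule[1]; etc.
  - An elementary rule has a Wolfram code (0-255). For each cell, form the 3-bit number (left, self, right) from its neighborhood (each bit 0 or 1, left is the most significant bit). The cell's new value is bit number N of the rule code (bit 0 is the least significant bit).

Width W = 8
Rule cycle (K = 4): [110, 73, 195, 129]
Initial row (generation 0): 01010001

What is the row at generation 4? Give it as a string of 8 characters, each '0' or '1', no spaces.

Gen 0: 01010001
Gen 1 (rule 110): 11110011
Gen 2 (rule 73): 10010011
Gen 3 (rule 195): 00100101
Gen 4 (rule 129): 10000000

Answer: 10000000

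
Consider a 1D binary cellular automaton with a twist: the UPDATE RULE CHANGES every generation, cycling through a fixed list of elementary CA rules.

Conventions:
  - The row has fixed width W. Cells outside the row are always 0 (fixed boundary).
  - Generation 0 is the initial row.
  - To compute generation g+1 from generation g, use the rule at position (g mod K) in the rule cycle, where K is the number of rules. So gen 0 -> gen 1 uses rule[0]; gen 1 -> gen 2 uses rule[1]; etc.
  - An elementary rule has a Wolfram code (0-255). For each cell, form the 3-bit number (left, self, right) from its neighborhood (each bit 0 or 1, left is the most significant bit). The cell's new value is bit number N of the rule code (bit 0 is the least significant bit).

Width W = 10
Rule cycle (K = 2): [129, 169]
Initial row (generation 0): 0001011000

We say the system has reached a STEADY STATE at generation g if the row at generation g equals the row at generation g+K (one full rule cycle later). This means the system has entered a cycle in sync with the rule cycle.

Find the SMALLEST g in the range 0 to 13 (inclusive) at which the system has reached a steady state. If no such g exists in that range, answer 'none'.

Gen 0: 0001011000
Gen 1 (rule 129): 1100000011
Gen 2 (rule 169): 1001111010
Gen 3 (rule 129): 0000110000
Gen 4 (rule 169): 1110100111
Gen 5 (rule 129): 0100000010
Gen 6 (rule 169): 0001111000
Gen 7 (rule 129): 1100110011
Gen 8 (rule 169): 1000100010
Gen 9 (rule 129): 0010001000
Gen 10 (rule 169): 1000100011
Gen 11 (rule 129): 0010001000
Gen 12 (rule 169): 1000100011
Gen 13 (rule 129): 0010001000
Gen 14 (rule 169): 1000100011
Gen 15 (rule 129): 0010001000

Answer: 9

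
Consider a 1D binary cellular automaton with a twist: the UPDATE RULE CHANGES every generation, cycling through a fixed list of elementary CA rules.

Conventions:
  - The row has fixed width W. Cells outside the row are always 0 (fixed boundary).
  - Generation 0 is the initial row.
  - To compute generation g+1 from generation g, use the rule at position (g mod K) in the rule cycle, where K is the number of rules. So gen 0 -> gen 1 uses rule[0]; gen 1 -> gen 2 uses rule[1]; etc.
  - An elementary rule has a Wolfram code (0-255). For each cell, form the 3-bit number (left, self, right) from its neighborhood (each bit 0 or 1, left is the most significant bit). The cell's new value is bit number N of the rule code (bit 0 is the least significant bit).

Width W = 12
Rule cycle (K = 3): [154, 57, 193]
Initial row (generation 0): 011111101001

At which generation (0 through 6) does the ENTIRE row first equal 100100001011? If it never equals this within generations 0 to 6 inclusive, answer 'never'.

Answer: never

Derivation:
Gen 0: 011111101001
Gen 1 (rule 154): 111111000110
Gen 2 (rule 57): 100000110101
Gen 3 (rule 193): 001110010000
Gen 4 (rule 154): 011101101000
Gen 5 (rule 57): 010011010111
Gen 6 (rule 193): 000001000011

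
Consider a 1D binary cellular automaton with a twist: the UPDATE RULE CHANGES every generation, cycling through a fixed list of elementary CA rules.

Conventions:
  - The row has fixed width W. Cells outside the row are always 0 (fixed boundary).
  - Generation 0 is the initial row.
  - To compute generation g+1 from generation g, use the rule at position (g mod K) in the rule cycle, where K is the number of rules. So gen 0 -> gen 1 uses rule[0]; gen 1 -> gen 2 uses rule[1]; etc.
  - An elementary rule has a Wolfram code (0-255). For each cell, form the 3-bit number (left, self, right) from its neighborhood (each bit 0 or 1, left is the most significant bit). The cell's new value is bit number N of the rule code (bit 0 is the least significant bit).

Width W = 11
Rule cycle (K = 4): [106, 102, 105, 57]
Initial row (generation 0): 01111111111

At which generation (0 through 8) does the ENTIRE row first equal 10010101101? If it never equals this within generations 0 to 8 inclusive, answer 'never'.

Answer: never

Derivation:
Gen 0: 01111111111
Gen 1 (rule 106): 11000000001
Gen 2 (rule 102): 01000000011
Gen 3 (rule 105): 00011111011
Gen 4 (rule 57): 11010000110
Gen 5 (rule 106): 11100001110
Gen 6 (rule 102): 00100010010
Gen 7 (rule 105): 10001000000
Gen 8 (rule 57): 01100111111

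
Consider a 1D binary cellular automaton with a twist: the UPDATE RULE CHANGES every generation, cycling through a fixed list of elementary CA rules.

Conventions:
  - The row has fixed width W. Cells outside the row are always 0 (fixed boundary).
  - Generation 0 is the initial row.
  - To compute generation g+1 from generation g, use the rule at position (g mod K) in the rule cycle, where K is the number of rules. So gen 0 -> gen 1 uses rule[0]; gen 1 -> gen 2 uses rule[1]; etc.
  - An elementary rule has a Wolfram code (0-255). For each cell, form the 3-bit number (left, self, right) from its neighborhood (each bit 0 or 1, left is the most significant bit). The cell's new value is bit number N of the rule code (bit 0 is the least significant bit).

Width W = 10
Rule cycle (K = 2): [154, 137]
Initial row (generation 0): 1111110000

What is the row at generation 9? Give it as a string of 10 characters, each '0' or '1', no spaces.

Gen 0: 1111110000
Gen 1 (rule 154): 1111101000
Gen 2 (rule 137): 1111000011
Gen 3 (rule 154): 1110100110
Gen 4 (rule 137): 1100000100
Gen 5 (rule 154): 1010001010
Gen 6 (rule 137): 0000100000
Gen 7 (rule 154): 0001010000
Gen 8 (rule 137): 1100000111
Gen 9 (rule 154): 1010001110

Answer: 1010001110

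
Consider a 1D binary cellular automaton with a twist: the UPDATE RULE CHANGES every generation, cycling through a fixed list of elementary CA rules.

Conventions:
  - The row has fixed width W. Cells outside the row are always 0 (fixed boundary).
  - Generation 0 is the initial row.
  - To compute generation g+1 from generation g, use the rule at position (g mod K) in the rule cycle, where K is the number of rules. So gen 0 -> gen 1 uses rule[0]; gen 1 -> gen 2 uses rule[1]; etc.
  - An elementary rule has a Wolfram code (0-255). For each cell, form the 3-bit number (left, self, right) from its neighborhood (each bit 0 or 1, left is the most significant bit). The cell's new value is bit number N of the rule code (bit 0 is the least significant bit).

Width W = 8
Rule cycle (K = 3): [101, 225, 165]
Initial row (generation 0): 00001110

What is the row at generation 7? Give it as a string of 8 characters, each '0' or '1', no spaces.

Answer: 01110111

Derivation:
Gen 0: 00001110
Gen 1 (rule 101): 11100010
Gen 2 (rule 225): 01101000
Gen 3 (rule 165): 00011011
Gen 4 (rule 101): 11001101
Gen 5 (rule 225): 01000110
Gen 6 (rule 165): 01010000
Gen 7 (rule 101): 01110111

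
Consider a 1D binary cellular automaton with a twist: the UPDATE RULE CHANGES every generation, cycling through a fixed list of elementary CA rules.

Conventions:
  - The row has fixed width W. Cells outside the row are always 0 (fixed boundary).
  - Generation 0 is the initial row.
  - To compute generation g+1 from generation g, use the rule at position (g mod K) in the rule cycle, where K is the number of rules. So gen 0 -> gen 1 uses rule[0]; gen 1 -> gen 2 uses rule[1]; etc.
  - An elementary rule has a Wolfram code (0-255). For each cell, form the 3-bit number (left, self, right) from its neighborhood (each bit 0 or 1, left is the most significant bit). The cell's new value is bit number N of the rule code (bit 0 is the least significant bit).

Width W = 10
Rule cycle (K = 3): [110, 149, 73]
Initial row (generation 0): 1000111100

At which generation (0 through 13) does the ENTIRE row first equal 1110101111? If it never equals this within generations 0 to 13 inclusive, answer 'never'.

Answer: never

Derivation:
Gen 0: 1000111100
Gen 1 (rule 110): 1001100100
Gen 2 (rule 149): 1100010111
Gen 3 (rule 73): 1101000101
Gen 4 (rule 110): 1111001111
Gen 5 (rule 149): 0110100110
Gen 6 (rule 73): 0110000110
Gen 7 (rule 110): 1110001110
Gen 8 (rule 149): 0101100101
Gen 9 (rule 73): 0001100000
Gen 10 (rule 110): 0011100000
Gen 11 (rule 149): 1001011111
Gen 12 (rule 73): 0000010001
Gen 13 (rule 110): 0000110011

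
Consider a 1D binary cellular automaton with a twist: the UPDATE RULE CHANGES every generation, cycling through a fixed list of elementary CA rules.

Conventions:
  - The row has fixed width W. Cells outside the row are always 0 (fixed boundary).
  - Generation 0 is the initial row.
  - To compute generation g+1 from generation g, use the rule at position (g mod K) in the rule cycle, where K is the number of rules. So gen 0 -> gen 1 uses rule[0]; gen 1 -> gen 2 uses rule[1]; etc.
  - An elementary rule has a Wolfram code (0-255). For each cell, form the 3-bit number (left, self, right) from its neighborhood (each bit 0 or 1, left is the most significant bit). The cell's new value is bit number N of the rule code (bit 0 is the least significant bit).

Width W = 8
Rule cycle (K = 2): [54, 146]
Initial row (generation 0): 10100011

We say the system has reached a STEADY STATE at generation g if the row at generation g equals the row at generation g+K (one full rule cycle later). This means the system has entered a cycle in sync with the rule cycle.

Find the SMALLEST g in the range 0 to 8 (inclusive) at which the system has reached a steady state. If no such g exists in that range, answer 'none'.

Answer: 2

Derivation:
Gen 0: 10100011
Gen 1 (rule 54): 11110100
Gen 2 (rule 146): 01100010
Gen 3 (rule 54): 10010111
Gen 4 (rule 146): 01100010
Gen 5 (rule 54): 10010111
Gen 6 (rule 146): 01100010
Gen 7 (rule 54): 10010111
Gen 8 (rule 146): 01100010
Gen 9 (rule 54): 10010111
Gen 10 (rule 146): 01100010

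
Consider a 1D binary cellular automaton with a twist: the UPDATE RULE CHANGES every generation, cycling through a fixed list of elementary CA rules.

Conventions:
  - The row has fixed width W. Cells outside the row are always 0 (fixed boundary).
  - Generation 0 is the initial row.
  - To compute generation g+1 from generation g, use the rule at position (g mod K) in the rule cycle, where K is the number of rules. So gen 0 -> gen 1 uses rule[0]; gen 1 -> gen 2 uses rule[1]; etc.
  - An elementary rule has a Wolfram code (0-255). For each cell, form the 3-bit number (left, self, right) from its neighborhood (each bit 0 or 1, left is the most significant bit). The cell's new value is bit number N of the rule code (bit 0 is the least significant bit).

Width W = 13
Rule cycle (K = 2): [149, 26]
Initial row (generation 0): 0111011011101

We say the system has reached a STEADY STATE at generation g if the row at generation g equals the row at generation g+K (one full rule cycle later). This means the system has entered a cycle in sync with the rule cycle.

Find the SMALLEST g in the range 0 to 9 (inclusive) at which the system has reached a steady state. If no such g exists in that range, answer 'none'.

Gen 0: 0111011011101
Gen 1 (rule 149): 0010000001001
Gen 2 (rule 26): 0101000010110
Gen 3 (rule 149): 0101111010001
Gen 4 (rule 26): 1001000001010
Gen 5 (rule 149): 1101111101011
Gen 6 (rule 26): 1001000000010
Gen 7 (rule 149): 1101111111011
Gen 8 (rule 26): 1001000000010
Gen 9 (rule 149): 1101111111011
Gen 10 (rule 26): 1001000000010
Gen 11 (rule 149): 1101111111011

Answer: 6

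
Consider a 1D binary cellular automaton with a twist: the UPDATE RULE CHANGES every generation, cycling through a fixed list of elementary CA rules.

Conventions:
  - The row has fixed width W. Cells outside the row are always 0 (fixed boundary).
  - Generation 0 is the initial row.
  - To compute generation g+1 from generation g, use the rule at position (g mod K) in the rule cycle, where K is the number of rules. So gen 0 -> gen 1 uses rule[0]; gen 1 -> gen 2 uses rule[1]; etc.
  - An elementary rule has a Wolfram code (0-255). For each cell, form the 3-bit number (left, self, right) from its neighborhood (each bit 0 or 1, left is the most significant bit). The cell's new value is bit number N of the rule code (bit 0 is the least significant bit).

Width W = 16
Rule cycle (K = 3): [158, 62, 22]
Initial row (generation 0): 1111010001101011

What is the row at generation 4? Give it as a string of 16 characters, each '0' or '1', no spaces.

Gen 0: 1111010001101011
Gen 1 (rule 158): 1110011011001010
Gen 2 (rule 62): 1001110110111111
Gen 3 (rule 22): 1110000000000000
Gen 4 (rule 158): 1101000000000000

Answer: 1101000000000000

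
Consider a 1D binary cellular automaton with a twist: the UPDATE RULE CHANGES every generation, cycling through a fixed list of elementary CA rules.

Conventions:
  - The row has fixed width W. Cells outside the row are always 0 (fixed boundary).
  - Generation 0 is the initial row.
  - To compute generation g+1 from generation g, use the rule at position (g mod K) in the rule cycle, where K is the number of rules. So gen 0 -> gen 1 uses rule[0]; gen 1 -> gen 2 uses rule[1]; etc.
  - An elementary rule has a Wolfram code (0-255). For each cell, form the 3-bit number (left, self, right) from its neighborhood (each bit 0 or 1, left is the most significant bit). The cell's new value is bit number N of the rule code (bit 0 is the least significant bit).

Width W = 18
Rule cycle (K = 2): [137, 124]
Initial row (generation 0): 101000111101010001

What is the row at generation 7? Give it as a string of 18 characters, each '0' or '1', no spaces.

Gen 0: 101000111101010001
Gen 1 (rule 137): 000010111000000100
Gen 2 (rule 124): 000011101100000110
Gen 3 (rule 137): 111011001001110100
Gen 4 (rule 124): 101111101101011110
Gen 5 (rule 137): 001111001000011100
Gen 6 (rule 124): 001001101100010110
Gen 7 (rule 137): 100001001001000100

Answer: 100001001001000100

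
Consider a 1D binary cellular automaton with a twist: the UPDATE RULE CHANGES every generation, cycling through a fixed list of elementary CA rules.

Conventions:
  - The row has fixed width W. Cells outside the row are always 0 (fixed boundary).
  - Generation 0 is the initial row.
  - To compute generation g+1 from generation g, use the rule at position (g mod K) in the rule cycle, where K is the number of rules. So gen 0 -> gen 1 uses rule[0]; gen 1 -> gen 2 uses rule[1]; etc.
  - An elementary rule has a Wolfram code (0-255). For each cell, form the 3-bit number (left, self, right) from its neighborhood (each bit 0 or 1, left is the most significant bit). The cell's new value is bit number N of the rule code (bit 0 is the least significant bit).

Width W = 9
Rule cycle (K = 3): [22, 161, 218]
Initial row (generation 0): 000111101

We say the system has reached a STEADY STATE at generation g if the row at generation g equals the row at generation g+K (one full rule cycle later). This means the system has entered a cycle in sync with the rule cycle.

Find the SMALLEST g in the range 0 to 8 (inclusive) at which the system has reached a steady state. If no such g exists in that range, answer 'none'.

Answer: 5

Derivation:
Gen 0: 000111101
Gen 1 (rule 22): 001000001
Gen 2 (rule 161): 100011100
Gen 3 (rule 218): 010111110
Gen 4 (rule 22): 110000001
Gen 5 (rule 161): 000111100
Gen 6 (rule 218): 001111110
Gen 7 (rule 22): 010000001
Gen 8 (rule 161): 000111100
Gen 9 (rule 218): 001111110
Gen 10 (rule 22): 010000001
Gen 11 (rule 161): 000111100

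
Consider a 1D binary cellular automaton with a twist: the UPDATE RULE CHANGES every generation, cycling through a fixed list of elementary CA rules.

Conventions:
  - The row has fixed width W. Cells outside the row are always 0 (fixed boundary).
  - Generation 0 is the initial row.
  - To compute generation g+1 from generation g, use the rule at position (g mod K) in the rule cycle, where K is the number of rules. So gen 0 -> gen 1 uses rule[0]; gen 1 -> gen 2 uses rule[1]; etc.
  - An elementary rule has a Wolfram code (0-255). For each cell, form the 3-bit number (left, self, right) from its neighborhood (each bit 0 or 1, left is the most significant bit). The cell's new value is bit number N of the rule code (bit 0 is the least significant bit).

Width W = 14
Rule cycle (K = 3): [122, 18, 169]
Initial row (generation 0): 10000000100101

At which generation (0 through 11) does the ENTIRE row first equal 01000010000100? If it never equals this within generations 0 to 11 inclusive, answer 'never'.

Gen 0: 10000000100101
Gen 1 (rule 122): 01000001011010
Gen 2 (rule 18): 10100010000001
Gen 3 (rule 169): 01001000111100
Gen 4 (rule 122): 10110101100110
Gen 5 (rule 18): 00000000011001
Gen 6 (rule 169): 11111111010000
Gen 7 (rule 122): 10000001101000
Gen 8 (rule 18): 01000010000100
Gen 9 (rule 169): 00011000110001
Gen 10 (rule 122): 00111101111010
Gen 11 (rule 18): 01000000000001

Answer: 8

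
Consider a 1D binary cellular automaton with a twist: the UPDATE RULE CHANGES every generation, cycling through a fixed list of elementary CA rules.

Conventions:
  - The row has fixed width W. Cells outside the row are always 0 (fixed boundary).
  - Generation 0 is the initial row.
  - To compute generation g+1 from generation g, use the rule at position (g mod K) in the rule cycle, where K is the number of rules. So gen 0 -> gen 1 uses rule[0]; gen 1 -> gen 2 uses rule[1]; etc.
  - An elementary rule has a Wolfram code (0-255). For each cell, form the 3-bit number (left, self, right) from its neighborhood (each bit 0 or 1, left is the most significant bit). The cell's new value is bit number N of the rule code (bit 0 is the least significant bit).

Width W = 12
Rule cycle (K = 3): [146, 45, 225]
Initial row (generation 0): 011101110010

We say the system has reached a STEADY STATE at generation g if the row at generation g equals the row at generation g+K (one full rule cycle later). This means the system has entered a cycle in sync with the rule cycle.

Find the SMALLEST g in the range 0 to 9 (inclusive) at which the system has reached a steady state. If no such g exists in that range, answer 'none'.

Answer: none

Derivation:
Gen 0: 011101110010
Gen 1 (rule 146): 101000101101
Gen 2 (rule 45): 111010111011
Gen 3 (rule 225): 011101011101
Gen 4 (rule 146): 101000001000
Gen 5 (rule 45): 111011101011
Gen 6 (rule 225): 011101110101
Gen 7 (rule 146): 101000100000
Gen 8 (rule 45): 111010101111
Gen 9 (rule 225): 011101010111
Gen 10 (rule 146): 101000000010
Gen 11 (rule 45): 111011111010
Gen 12 (rule 225): 011101111100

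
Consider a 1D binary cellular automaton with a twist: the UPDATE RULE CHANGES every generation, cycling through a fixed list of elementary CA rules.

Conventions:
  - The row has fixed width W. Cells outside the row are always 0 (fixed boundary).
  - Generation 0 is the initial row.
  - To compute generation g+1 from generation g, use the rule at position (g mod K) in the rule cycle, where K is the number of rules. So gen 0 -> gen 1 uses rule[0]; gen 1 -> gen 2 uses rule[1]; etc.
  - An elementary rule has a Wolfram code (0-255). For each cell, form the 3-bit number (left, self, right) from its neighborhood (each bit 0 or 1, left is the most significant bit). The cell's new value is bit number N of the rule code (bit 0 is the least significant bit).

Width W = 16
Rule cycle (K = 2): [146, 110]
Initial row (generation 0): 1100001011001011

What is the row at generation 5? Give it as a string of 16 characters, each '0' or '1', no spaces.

Gen 0: 1100001011001011
Gen 1 (rule 146): 0010010000110000
Gen 2 (rule 110): 0110110001110000
Gen 3 (rule 146): 1000001010101000
Gen 4 (rule 110): 1000011111111000
Gen 5 (rule 146): 0100101111110100

Answer: 0100101111110100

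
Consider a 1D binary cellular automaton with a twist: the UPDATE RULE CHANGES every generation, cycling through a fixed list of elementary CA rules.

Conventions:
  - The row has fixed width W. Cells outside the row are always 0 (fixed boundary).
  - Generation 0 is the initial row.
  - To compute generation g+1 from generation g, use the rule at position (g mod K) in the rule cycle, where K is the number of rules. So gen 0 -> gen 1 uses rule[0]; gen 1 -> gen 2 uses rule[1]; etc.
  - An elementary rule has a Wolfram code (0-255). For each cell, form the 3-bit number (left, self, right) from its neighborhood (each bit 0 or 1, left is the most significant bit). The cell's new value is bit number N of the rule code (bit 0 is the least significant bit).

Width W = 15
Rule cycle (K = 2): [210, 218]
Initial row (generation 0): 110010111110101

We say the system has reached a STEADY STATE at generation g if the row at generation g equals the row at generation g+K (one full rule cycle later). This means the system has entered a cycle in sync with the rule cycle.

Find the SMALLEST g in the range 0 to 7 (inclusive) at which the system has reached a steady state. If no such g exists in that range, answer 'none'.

Answer: 5

Derivation:
Gen 0: 110010111110101
Gen 1 (rule 210): 011100011110000
Gen 2 (rule 218): 111110111111000
Gen 3 (rule 210): 011110011111100
Gen 4 (rule 218): 111111111111110
Gen 5 (rule 210): 011111111111111
Gen 6 (rule 218): 111111111111111
Gen 7 (rule 210): 011111111111111
Gen 8 (rule 218): 111111111111111
Gen 9 (rule 210): 011111111111111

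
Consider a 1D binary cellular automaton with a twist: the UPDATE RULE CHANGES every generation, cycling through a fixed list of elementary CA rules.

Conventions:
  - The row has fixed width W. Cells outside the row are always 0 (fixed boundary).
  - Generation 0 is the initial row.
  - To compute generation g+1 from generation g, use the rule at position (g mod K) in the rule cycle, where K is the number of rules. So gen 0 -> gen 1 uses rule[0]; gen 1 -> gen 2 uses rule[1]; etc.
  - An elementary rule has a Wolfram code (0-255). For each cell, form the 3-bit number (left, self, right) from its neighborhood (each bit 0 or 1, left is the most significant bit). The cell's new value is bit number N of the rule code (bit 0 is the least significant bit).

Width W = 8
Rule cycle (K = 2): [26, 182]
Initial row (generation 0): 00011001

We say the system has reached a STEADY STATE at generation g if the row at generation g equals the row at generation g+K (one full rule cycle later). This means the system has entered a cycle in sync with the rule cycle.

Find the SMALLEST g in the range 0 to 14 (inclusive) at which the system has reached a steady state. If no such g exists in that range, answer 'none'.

Gen 0: 00011001
Gen 1 (rule 26): 00110110
Gen 2 (rule 182): 01001001
Gen 3 (rule 26): 10110110
Gen 4 (rule 182): 11001001
Gen 5 (rule 26): 10110110
Gen 6 (rule 182): 11001001
Gen 7 (rule 26): 10110110
Gen 8 (rule 182): 11001001
Gen 9 (rule 26): 10110110
Gen 10 (rule 182): 11001001
Gen 11 (rule 26): 10110110
Gen 12 (rule 182): 11001001
Gen 13 (rule 26): 10110110
Gen 14 (rule 182): 11001001
Gen 15 (rule 26): 10110110
Gen 16 (rule 182): 11001001

Answer: 3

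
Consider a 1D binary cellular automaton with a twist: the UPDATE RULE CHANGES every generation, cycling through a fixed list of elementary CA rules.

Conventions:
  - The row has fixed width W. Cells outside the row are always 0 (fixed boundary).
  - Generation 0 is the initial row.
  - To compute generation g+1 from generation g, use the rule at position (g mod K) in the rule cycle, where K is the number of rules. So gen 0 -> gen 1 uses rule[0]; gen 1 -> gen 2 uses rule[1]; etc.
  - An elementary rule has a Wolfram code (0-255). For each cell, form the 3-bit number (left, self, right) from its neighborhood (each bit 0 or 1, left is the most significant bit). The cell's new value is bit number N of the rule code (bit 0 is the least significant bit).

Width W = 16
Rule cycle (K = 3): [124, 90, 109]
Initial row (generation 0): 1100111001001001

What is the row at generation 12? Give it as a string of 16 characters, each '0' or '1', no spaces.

Answer: 1111011101101101

Derivation:
Gen 0: 1100111001001001
Gen 1 (rule 124): 1110101101101101
Gen 2 (rule 90): 1010001101101100
Gen 3 (rule 109): 1110101111111101
Gen 4 (rule 124): 1011111000000111
Gen 5 (rule 90): 0010001100001101
Gen 6 (rule 109): 1010101101101111
Gen 7 (rule 124): 1111111111111001
Gen 8 (rule 90): 1000000000001110
Gen 9 (rule 109): 1011111111101010
Gen 10 (rule 124): 1110000000111111
Gen 11 (rule 90): 1011000001100001
Gen 12 (rule 109): 1111011101101101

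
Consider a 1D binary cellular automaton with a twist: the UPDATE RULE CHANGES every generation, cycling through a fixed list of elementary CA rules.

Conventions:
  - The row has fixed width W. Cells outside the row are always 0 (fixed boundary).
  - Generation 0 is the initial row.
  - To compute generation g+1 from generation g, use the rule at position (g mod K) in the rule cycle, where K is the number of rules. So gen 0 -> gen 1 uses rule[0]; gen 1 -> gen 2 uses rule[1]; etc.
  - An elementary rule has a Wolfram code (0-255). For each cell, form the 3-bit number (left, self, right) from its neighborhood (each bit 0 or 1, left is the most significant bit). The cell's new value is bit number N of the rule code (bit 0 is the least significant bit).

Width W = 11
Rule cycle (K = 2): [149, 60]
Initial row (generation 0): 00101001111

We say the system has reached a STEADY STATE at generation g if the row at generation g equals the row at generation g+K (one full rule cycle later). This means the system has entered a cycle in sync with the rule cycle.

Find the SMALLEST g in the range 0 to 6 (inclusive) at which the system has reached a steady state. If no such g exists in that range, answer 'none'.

Answer: none

Derivation:
Gen 0: 00101001111
Gen 1 (rule 149): 10101100110
Gen 2 (rule 60): 11111010101
Gen 3 (rule 149): 01110010101
Gen 4 (rule 60): 01001011111
Gen 5 (rule 149): 01101001110
Gen 6 (rule 60): 01011101001
Gen 7 (rule 149): 01001001101
Gen 8 (rule 60): 01101101011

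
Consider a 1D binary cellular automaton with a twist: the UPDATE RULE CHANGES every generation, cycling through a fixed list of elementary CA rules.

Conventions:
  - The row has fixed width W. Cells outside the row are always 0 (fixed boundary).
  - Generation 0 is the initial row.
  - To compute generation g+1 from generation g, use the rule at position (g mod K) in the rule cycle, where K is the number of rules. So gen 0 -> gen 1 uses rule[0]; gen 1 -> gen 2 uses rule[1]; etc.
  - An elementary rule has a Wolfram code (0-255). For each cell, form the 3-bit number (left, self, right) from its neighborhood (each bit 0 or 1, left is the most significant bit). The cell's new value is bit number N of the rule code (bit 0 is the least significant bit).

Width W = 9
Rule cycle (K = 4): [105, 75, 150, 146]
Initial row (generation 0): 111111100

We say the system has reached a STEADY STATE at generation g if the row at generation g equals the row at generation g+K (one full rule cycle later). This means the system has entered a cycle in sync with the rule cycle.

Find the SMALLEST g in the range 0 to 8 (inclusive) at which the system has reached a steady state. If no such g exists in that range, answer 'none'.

Answer: none

Derivation:
Gen 0: 111111100
Gen 1 (rule 105): 100000101
Gen 2 (rule 75): 001111000
Gen 3 (rule 150): 010110100
Gen 4 (rule 146): 100000010
Gen 5 (rule 105): 001111000
Gen 6 (rule 75): 111001011
Gen 7 (rule 150): 010111000
Gen 8 (rule 146): 100010100
Gen 9 (rule 105): 001001001
Gen 10 (rule 75): 110010010
Gen 11 (rule 150): 001111111
Gen 12 (rule 146): 010111110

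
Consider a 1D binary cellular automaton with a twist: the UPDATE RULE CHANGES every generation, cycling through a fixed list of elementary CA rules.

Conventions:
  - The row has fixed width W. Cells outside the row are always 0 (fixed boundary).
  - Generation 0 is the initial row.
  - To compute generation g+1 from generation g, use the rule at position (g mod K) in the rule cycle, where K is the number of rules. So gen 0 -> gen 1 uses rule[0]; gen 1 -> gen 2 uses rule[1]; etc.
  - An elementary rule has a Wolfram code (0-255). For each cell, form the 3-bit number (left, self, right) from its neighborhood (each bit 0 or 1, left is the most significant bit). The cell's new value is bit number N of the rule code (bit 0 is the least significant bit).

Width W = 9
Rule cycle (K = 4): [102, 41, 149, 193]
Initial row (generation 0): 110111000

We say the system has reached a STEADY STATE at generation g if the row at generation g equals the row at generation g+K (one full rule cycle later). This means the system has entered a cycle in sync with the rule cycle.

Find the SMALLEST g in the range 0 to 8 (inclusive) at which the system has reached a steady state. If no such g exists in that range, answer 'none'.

Gen 0: 110111000
Gen 1 (rule 102): 011001000
Gen 2 (rule 41): 010000011
Gen 3 (rule 149): 011111000
Gen 4 (rule 193): 001111011
Gen 5 (rule 102): 010001101
Gen 6 (rule 41): 000101010
Gen 7 (rule 149): 110101011
Gen 8 (rule 193): 010000001
Gen 9 (rule 102): 110000011
Gen 10 (rule 41): 100111010
Gen 11 (rule 149): 110010011
Gen 12 (rule 193): 010000001

Answer: 8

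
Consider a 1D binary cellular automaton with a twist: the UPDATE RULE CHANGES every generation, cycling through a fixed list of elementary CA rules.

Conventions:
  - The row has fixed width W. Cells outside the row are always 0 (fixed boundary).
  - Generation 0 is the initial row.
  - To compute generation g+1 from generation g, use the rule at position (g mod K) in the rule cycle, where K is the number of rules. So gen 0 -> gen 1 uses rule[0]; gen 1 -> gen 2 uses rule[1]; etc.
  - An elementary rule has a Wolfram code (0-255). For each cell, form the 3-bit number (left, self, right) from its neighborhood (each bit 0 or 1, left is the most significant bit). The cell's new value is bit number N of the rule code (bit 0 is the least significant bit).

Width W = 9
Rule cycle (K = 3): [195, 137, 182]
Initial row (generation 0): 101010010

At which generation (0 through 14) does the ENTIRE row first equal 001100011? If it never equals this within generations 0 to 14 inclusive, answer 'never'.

Gen 0: 101010010
Gen 1 (rule 195): 000000100
Gen 2 (rule 137): 111110001
Gen 3 (rule 182): 011101011
Gen 4 (rule 195): 101100001
Gen 5 (rule 137): 001001100
Gen 6 (rule 182): 011110010
Gen 7 (rule 195): 101110100
Gen 8 (rule 137): 001100001
Gen 9 (rule 182): 010010011
Gen 10 (rule 195): 100100101
Gen 11 (rule 137): 000000000
Gen 12 (rule 182): 000000000
Gen 13 (rule 195): 111111111
Gen 14 (rule 137): 111111110

Answer: never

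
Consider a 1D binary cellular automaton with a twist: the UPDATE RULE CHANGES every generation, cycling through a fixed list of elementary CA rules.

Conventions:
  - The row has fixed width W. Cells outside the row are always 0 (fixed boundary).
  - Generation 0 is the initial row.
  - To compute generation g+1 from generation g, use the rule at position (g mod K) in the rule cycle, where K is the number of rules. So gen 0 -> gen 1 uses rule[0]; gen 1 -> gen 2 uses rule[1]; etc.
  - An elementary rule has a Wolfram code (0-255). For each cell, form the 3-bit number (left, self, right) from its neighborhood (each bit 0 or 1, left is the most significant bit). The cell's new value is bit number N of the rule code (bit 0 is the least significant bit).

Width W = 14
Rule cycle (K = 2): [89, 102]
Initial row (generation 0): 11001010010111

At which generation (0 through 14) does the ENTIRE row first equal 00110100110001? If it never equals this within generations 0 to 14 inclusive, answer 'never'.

Answer: 10

Derivation:
Gen 0: 11001010010111
Gen 1 (rule 89): 11100001000101
Gen 2 (rule 102): 00100011001111
Gen 3 (rule 89): 10011011101001
Gen 4 (rule 102): 10101100111011
Gen 5 (rule 89): 00001110101011
Gen 6 (rule 102): 00010011111101
Gen 7 (rule 89): 11001010000100
Gen 8 (rule 102): 01011110001100
Gen 9 (rule 89): 00010011101111
Gen 10 (rule 102): 00110100110001
Gen 11 (rule 89): 10110010111100
Gen 12 (rule 102): 11010111000100
Gen 13 (rule 89): 11000101110011
Gen 14 (rule 102): 01001110010101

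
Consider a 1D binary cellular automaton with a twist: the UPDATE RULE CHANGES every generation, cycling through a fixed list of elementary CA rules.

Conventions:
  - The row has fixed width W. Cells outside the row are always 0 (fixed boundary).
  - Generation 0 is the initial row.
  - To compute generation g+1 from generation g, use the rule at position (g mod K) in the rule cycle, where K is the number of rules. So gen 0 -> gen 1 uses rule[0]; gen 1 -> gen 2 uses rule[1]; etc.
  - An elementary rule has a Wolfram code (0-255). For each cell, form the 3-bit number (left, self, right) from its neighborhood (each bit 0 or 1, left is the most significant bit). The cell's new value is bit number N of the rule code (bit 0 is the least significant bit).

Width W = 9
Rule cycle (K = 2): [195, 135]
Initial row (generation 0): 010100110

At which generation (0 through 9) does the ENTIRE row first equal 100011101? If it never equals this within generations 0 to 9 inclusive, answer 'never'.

Answer: 6

Derivation:
Gen 0: 010100110
Gen 1 (rule 195): 100001010
Gen 2 (rule 135): 101111010
Gen 3 (rule 195): 000111000
Gen 4 (rule 135): 111010011
Gen 5 (rule 195): 011000101
Gen 6 (rule 135): 100011101
Gen 7 (rule 195): 001101100
Gen 8 (rule 135): 110000001
Gen 9 (rule 195): 010111110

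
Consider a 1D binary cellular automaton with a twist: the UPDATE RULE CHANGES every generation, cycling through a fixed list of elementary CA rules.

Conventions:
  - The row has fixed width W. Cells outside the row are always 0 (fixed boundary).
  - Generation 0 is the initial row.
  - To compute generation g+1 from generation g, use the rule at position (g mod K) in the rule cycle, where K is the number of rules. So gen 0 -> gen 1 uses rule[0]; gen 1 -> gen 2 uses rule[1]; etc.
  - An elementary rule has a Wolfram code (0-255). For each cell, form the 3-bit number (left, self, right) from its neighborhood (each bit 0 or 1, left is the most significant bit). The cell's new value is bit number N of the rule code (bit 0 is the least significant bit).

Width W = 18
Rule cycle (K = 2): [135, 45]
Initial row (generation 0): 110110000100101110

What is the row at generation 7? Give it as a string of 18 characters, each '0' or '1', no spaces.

Gen 0: 110110000100101110
Gen 1 (rule 135): 000000111101100100
Gen 2 (rule 45): 111110100011000101
Gen 3 (rule 135): 011100101100011101
Gen 4 (rule 45): 010000111001010011
Gen 5 (rule 135): 110111010011010100
Gen 6 (rule 45): 101100110010111101
Gen 7 (rule 135): 100001000110011001

Answer: 100001000110011001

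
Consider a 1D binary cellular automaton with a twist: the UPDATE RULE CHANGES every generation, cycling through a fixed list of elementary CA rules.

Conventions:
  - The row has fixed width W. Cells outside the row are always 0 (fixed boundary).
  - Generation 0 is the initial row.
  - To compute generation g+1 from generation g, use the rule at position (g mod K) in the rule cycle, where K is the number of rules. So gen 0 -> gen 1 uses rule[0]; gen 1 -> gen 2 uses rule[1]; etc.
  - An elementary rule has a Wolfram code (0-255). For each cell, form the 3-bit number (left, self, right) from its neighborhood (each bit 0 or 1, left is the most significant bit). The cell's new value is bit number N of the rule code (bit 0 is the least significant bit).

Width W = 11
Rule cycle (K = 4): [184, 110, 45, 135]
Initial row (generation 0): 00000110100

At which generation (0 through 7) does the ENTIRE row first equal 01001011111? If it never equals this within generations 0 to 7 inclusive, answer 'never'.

Gen 0: 00000110100
Gen 1 (rule 184): 00000101010
Gen 2 (rule 110): 00001111110
Gen 3 (rule 45): 11101000000
Gen 4 (rule 135): 01001011111
Gen 5 (rule 184): 00100111110
Gen 6 (rule 110): 01101100010
Gen 7 (rule 45): 01011001010

Answer: 4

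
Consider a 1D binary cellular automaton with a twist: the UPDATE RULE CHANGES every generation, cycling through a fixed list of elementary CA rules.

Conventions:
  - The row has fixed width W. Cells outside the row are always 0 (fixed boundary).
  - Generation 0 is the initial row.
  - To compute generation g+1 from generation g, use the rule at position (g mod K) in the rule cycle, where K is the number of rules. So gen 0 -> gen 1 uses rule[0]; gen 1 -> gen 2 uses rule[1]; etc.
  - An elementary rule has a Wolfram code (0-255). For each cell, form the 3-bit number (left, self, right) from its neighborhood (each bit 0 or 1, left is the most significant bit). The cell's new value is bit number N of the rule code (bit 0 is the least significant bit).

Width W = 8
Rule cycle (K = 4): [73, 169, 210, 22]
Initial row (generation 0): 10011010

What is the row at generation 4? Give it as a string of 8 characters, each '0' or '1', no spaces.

Gen 0: 10011010
Gen 1 (rule 73): 00011000
Gen 2 (rule 169): 11010011
Gen 3 (rule 210): 01001101
Gen 4 (rule 22): 11110001

Answer: 11110001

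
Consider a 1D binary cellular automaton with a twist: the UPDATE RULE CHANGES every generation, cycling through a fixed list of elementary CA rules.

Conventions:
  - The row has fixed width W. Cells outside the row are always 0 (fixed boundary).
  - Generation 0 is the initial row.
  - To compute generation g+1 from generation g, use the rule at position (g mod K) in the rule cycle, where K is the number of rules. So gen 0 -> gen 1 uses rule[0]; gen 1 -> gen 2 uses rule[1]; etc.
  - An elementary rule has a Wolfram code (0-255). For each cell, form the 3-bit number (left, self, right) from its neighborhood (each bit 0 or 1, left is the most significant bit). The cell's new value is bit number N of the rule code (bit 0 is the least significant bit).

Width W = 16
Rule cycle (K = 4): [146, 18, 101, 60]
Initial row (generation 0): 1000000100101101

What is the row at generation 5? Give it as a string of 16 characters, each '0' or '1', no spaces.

Gen 0: 1000000100101101
Gen 1 (rule 146): 0100001011000000
Gen 2 (rule 18): 1010010000100000
Gen 3 (rule 101): 1110010110101111
Gen 4 (rule 60): 1001011101111000
Gen 5 (rule 146): 0110001000110100

Answer: 0110001000110100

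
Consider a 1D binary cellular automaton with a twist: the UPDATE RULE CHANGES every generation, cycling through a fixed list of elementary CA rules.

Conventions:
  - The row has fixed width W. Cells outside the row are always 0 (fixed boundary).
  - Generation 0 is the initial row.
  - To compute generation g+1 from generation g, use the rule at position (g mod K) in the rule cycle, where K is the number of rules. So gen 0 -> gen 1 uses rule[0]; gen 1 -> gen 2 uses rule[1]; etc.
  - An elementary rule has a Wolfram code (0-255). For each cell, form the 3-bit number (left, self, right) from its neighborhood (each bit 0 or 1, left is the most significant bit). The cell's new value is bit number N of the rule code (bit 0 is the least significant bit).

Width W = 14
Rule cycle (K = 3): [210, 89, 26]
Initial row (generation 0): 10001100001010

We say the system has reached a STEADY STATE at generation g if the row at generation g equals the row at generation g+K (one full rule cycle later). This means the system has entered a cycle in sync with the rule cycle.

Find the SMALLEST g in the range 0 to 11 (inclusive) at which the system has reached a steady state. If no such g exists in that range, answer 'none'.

Answer: none

Derivation:
Gen 0: 10001100001010
Gen 1 (rule 210): 01010110010001
Gen 2 (rule 89): 00000111001100
Gen 3 (rule 26): 00001100111010
Gen 4 (rule 210): 00010111011001
Gen 5 (rule 89): 11000101011100
Gen 6 (rule 26): 10101000010010
Gen 7 (rule 210): 00000100101101
Gen 8 (rule 89): 11110010001100
Gen 9 (rule 26): 10001101011010
Gen 10 (rule 210): 01010100001001
Gen 11 (rule 89): 00000011100100
Gen 12 (rule 26): 00000110011010
Gen 13 (rule 210): 00001011101001
Gen 14 (rule 89): 11100010100100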